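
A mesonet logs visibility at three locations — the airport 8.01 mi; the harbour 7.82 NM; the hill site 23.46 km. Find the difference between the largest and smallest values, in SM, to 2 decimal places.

the harbour: 7.82 nmi = 8.9991 SM.
the hill site: 23.46 km = 14.5774 SM.
Spread: 14.5774 − 8.0100 = 6.57 SM.

6.57 SM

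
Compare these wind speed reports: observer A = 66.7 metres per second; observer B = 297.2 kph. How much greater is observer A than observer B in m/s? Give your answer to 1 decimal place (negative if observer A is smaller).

observer B: 297.2 km/h = 82.556 m/s.
Difference: 66.700 − 82.556 = -15.9 m/s.

-15.9 m/s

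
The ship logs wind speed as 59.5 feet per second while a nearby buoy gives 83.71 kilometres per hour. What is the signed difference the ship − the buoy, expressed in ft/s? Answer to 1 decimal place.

-16.8 ft/s

the buoy: 83.71 km/h = 76.289 ft/s.
Difference: 59.500 − 76.289 = -16.8 ft/s.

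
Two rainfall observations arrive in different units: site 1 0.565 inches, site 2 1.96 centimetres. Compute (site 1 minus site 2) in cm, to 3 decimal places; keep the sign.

site 1: 0.565 in = 1.43510 cm.
Difference: 1.43510 − 1.96000 = -0.525 cm.

-0.525 cm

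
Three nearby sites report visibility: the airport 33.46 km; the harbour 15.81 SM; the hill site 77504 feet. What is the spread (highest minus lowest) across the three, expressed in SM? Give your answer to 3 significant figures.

6.11 SM

the airport: 33.46 km = 20.7911 SM.
the hill site: 77504 ft = 14.6788 SM.
Spread: 20.7911 − 14.6788 = 6.11 SM.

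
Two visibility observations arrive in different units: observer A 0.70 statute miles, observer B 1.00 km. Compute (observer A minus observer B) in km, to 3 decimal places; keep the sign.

observer A: 0.70 SM = 1.12654 km.
Difference: 1.12654 − 1.00000 = 0.127 km.

0.127 km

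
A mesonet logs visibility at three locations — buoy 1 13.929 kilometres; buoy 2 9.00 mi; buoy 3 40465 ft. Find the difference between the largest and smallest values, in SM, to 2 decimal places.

buoy 1: 13.929 km = 8.6551 SM.
buoy 3: 40465 ft = 7.6638 SM.
Spread: 9.0000 − 7.6638 = 1.34 SM.

1.34 SM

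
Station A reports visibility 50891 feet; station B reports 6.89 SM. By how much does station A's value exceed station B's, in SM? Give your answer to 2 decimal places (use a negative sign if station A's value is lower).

2.75 SM

station A: 50891 ft = 9.6384 SM.
Difference: 9.6384 − 6.8900 = 2.75 SM.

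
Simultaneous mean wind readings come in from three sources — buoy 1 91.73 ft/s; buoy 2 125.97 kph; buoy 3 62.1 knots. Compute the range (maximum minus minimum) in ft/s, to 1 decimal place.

23.1 ft/s

buoy 2: 125.97 km/h = 114.802 ft/s.
buoy 3: 62.1 kt = 104.813 ft/s.
Spread: 114.802 − 91.730 = 23.1 ft/s.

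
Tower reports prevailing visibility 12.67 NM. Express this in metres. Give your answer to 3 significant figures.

23500 m

1 nmi = 1852 m, so 12.67 × 1852 = 23500 m.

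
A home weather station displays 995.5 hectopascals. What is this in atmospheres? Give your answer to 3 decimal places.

0.982 atm

1 hPa = 0.000986923 atm, so 995.5 × 0.000986923 = 0.982 atm.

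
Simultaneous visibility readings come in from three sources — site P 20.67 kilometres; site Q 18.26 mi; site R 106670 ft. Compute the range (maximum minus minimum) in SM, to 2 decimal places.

site P: 20.67 km = 12.8437 SM.
site R: 106670 ft = 20.2027 SM.
Spread: 20.2027 − 12.8437 = 7.36 SM.

7.36 SM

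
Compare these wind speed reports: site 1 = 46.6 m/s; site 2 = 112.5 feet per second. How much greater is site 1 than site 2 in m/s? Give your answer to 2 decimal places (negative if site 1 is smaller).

site 2: 112.5 ft/s = 34.2900 m/s.
Difference: 46.6000 − 34.2900 = 12.31 m/s.

12.31 m/s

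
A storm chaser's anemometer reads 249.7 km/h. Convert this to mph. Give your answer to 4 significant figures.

155.2 mph

1 km/h = 0.621371 mph, so 249.7 × 0.621371 = 155.2 mph.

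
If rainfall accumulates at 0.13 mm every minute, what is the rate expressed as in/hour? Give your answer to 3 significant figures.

0.13 mm/minute × 0.0393701 in/mm × 60 minute/hour = 0.307 in/hour.

0.307 in/hour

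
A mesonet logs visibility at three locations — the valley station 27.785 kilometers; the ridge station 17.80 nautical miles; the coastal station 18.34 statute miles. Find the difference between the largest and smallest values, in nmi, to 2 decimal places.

2.80 nmi

the valley station: 27.785 km = 15.0027 nmi.
the coastal station: 18.34 SM = 15.9370 nmi.
Spread: 17.8000 − 15.0027 = 2.80 nmi.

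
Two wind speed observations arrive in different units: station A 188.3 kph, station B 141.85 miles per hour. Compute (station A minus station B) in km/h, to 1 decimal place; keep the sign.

-40.0 km/h

station B: 141.85 mph = 228.285 km/h.
Difference: 188.300 − 228.285 = -40.0 km/h.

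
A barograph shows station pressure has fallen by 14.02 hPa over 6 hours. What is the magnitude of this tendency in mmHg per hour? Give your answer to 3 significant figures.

1.75 mmHg per hour

14.02 hPa / 6 h × 0.750062 mmHg/hPa = 1.75 mmHg/h.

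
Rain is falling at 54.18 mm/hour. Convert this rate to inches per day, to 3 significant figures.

54.18 mm/hour × 0.0393701 in/mm × 24 hour/day = 51.2 in/day.

51.2 in/day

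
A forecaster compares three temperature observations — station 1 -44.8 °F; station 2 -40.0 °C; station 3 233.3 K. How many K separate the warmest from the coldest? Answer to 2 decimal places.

2.82 K

station 1: -44.8 °F = -42.667 °C.
station 3: 233.3 K = -39.850 °C.
Spread: (-39.850) − (-42.667) = 2.817 °C.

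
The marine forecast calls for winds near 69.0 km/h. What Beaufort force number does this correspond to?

69.0 km/h = 19.2 m/s, which is Beaufort 8 (gale, 17.2–20.7 m/s).

Beaufort force 8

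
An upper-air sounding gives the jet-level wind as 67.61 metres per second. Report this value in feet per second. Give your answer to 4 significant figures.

221.8 ft/s

1 m/s = 3.28084 ft/s, so 67.61 × 3.28084 = 221.8 ft/s.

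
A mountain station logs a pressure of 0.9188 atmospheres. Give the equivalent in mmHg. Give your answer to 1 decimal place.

1 atm = 760 mmHg, so 0.9188 × 760 = 698.3 mmHg.

698.3 mmHg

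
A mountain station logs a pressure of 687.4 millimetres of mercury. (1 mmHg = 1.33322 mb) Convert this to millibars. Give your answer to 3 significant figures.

916 mb

1 mmHg = 1.33322 mb, so 687.4 × 1.33322 = 916 mb.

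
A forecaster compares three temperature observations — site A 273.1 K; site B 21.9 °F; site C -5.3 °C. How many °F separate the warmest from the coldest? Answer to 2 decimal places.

site A: 273.1 K = -0.050 °C.
site B: 21.9 °F = -5.611 °C.
Spread: (-0.050) − (-5.611) = 5.561 °C = 10.01 °F.

10.01 °F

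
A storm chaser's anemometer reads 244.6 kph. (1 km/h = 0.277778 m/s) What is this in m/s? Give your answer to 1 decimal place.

67.9 m/s

1 km/h = 0.277778 m/s, so 244.6 × 0.277778 = 67.9 m/s.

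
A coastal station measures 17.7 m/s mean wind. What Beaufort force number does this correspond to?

Beaufort force 8

17.7 m/s lies in the Beaufort 8 band (gale, 17.2–20.7 m/s).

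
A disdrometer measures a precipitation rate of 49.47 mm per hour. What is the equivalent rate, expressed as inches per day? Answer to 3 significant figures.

46.7 in/day

49.47 mm/hour × 0.0393701 in/mm × 24 hour/day = 46.7 in/day.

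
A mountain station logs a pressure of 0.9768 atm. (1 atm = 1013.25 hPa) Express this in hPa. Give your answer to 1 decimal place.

989.7 hPa

1 atm = 1013.25 hPa, so 0.9768 × 1013.25 = 989.7 hPa.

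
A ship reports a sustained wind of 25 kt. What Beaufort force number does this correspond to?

Beaufort force 6

25 kt lies in the Beaufort 6 band (strong breeze, 22–27 kt).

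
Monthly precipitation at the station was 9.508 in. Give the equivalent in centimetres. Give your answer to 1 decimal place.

1 in = 2.54 cm, so 9.508 × 2.54 = 24.2 cm.

24.2 cm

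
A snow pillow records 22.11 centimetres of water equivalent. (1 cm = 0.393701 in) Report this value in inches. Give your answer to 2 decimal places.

1 cm = 0.393701 in, so 22.11 × 0.393701 = 8.70 in.

8.70 in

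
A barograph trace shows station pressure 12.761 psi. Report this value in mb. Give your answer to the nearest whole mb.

880 mb

1 psi = 68.9476 mb, so 12.761 × 68.9476 = 880 mb.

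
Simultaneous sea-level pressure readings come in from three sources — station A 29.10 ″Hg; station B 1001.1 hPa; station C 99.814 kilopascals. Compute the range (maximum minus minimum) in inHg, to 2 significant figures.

station B: 1001.1 hPa = 29.5625 inHg.
station C: 99.814 kPa = 29.4751 inHg.
Spread: 29.5625 − 29.1000 = 0.46 inHg.

0.46 inHg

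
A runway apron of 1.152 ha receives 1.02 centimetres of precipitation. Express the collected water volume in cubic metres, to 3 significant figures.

Depth: 1.02 cm × 10 = 10.2 mm.
Area: 1.152 ha = 11520 m².
1 mm over 1 m² is 1 L, so volume = 10.2 × 11520 = 117504 L = 118 m³.

118 cubic metres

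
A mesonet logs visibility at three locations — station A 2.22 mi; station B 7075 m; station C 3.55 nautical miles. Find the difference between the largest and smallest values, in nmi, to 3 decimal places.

1.891 nmi

station A: 2.22 SM = 1.92913 nmi.
station B: 7075 m = 3.82019 nmi.
Spread: 3.82019 − 1.92913 = 1.891 nmi.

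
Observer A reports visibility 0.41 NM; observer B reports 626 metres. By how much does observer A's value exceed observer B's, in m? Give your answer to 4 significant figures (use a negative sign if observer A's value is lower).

observer A: 0.41 nmi = 759.320 m.
Difference: 759.320 − 626.000 = 133.3 m.

133.3 m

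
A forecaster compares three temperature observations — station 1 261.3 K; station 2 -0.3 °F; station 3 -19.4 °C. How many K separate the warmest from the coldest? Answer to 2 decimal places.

station 1: 261.3 K = -11.850 °C.
station 2: -0.3 °F = -17.944 °C.
Spread: (-11.850) − (-19.400) = 7.550 °C.

7.55 K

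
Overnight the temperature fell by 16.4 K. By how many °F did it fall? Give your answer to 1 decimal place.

29.5 °F

Converting a difference, only the 9/5 scale factor applies: Δ°F = 16.4 × 1.8 = 29.5 °F.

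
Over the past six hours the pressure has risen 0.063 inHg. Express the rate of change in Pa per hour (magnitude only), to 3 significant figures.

0.063 inHg / 6 h × 3386.39 Pa/inHg = 35.6 Pa/h.

35.6 Pa per hour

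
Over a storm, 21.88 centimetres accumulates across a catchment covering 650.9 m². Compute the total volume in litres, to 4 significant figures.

142400 litres

Depth: 21.88 cm × 10 = 218.8 mm.
1 mm over 1 m² is 1 L, so volume = 218.8 × 650.9 = 142416.92 L ≈ 142400 L.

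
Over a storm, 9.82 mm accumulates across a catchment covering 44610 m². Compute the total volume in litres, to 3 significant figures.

438000 litres

1 mm over 1 m² is 1 L, so volume = 9.82 × 44610 = 438070.2 L ≈ 438000 L.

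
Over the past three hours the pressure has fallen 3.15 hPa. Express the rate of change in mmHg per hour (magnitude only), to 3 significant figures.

0.788 mmHg per hour

3.15 hPa / 3 h × 0.750062 mmHg/hPa = 0.788 mmHg/h.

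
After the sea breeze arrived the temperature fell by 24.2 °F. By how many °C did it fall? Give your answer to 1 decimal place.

13.4 °C

For a temperature change the 32° offset cancels: Δ°C = 24.2 × 0.5556 = 13.4 °C.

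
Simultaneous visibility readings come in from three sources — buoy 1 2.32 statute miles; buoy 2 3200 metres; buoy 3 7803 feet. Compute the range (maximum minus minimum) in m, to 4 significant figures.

1355 m

buoy 1: 2.32 SM = 3733.68 m.
buoy 3: 7803 ft = 2378.35 m.
Spread: 3733.68 − 2378.35 = 1355 m.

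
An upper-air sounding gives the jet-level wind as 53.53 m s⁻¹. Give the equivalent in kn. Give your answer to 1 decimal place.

104.1 kt

1 m/s = 1.94384 kt, so 53.53 × 1.94384 = 104.1 kt.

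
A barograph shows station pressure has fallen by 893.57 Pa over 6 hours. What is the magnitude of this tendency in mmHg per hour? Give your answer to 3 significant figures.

1.12 mmHg per hour

893.57 Pa / 6 h × 0.00750062 mmHg/Pa = 1.12 mmHg/h.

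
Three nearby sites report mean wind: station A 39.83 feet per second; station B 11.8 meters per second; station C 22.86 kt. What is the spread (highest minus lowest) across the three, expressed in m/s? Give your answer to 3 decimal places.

station A: 39.83 ft/s = 12.14018 m/s.
station C: 22.86 kt = 11.76020 m/s.
Spread: 12.14018 − 11.76020 = 0.380 m/s.

0.380 m/s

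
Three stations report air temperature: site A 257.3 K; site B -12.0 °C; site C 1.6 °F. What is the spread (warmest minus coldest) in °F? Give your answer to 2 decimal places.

8.80 °F

site A: 257.3 K = -15.850 °C.
site C: 1.6 °F = -16.889 °C.
Spread: (-12.000) − (-16.889) = 4.889 °C = 8.80 °F.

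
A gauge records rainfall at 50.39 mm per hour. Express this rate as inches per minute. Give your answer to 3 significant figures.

50.39 mm/hour × 0.0393701 in/mm × 0.0166667 hour/minute = 0.0331 in/minute.

0.0331 in/minute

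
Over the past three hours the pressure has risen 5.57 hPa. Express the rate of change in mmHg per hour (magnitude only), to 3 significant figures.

1.39 mmHg per hour

5.57 hPa / 3 h × 0.750062 mmHg/hPa = 1.39 mmHg/h.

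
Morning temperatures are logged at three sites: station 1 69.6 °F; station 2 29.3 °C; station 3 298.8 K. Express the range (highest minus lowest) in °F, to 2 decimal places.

15.14 °F

station 1: 69.6 °F = 20.889 °C.
station 3: 298.8 K = 25.650 °C.
Spread: 29.300 − 20.889 = 8.411 °C = 15.14 °F.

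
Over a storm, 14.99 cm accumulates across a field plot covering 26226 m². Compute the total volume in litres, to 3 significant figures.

3930000 litres

Depth: 14.99 cm × 10 = 149.9 mm.
1 mm over 1 m² is 1 L, so volume = 149.9 × 26226 = 3931277.4 L ≈ 3930000 L.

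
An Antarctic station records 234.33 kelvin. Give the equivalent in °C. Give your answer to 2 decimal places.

-38.82 °C

°C = 234.33 − 273.15 = -38.82 °C.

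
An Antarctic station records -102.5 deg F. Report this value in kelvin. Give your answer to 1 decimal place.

First to °C: -74.72 °C.
Then to K: 198.4 K.

198.4 K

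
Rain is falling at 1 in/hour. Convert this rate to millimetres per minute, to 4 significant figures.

0.4233 mm/minute

1 in/hour × 25.4 mm/in × 0.0166667 hour/minute = 0.4233 mm/minute.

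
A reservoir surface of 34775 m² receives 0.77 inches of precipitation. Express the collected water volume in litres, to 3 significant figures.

680000 litres

Depth: 0.77 in × 25.4 = 19.558 mm.
1 mm over 1 m² is 1 L, so volume = 19.558 × 34775 = 680129.45 L ≈ 680000 L.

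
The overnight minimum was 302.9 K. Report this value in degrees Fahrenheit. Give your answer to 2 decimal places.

85.55 °F

First to °C: 29.75 °C.
Then to °F: 85.55 °F.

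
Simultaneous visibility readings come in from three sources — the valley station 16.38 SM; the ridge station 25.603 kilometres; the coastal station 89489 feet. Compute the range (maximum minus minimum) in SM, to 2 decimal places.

1.04 SM

the ridge station: 25.603 km = 15.9090 SM.
the coastal station: 89489 ft = 16.9487 SM.
Spread: 16.9487 − 15.9090 = 1.04 SM.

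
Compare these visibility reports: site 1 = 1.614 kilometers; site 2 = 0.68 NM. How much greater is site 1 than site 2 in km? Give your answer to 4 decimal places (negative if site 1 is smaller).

0.3546 km

site 2: 0.68 nmi = 1.259360 km.
Difference: 1.614000 − 1.259360 = 0.3546 km.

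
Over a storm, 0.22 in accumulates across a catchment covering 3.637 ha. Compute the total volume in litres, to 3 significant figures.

Depth: 0.22 in × 25.4 = 5.588 mm.
Area: 3.637 ha = 36370 m².
1 mm over 1 m² is 1 L, so volume = 5.588 × 36370 = 203235.56 L ≈ 203000 L.

203000 litres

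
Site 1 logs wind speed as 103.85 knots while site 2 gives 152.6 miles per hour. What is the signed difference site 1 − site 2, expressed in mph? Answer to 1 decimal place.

site 1: 103.85 kt = 119.508 mph.
Difference: 119.508 − 152.600 = -33.1 mph.

-33.1 mph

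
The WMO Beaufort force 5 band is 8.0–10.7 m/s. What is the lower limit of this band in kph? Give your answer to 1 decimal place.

8.0–10.7 m/s × 3.6 = 28.8–38.5 km/h.

28.8 km/h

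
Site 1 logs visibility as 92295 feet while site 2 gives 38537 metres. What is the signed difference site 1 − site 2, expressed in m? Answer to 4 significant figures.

site 1: 92295 ft = 28131.52 m.
Difference: 28131.52 − 38537.00 = -10410 m.

-10410 m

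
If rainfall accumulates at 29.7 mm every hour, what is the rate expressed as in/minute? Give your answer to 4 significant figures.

0.01949 in/minute

29.7 mm/hour × 0.0393701 in/mm × 0.0166667 hour/minute = 0.01949 in/minute.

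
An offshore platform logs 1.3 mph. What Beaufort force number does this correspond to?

Beaufort force 1

1.3 mph = 0.6 m/s, which is Beaufort 1 (light air, 0.3–1.5 m/s).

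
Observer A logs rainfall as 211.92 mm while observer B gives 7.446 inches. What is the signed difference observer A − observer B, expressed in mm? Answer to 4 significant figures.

observer B: 7.446 in = 189.1284 mm.
Difference: 211.9200 − 189.1284 = 22.79 mm.

22.79 mm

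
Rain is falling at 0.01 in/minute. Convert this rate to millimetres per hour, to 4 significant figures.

0.01 in/minute × 25.4 mm/in × 60 minute/hour = 15.24 mm/hour.

15.24 mm/hour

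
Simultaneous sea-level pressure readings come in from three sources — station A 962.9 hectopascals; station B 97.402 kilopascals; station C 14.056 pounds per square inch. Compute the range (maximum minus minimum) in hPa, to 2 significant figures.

11 hPa

station B: 97.402 kPa = 974.02 hPa.
station C: 14.056 psi = 969.13 hPa.
Spread: 974.02 − 962.90 = 11 hPa.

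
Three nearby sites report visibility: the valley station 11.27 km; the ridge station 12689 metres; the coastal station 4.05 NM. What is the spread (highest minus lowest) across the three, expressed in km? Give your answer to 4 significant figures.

5.188 km

the ridge station: 12689 m = 12.68900 km.
the coastal station: 4.05 nmi = 7.50060 km.
Spread: 12.68900 − 7.50060 = 5.188 km.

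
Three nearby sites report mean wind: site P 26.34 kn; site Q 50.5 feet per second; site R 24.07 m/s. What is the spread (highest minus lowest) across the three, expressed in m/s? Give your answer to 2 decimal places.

10.52 m/s

site P: 26.34 kt = 13.5505 m/s.
site Q: 50.5 ft/s = 15.3924 m/s.
Spread: 24.0700 − 13.5505 = 10.52 m/s.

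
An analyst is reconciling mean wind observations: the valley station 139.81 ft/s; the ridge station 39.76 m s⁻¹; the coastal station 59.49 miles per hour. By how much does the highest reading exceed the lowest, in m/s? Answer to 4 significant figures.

the valley station: 139.81 ft/s = 42.6141 m/s.
the coastal station: 59.49 mph = 26.5944 m/s.
Spread: 42.6141 − 26.5944 = 16.02 m/s.

16.02 m/s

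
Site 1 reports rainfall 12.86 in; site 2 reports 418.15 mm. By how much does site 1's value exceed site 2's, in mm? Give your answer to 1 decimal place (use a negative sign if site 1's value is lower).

site 1: 12.86 in = 326.644 mm.
Difference: 326.644 − 418.150 = -91.5 mm.

-91.5 mm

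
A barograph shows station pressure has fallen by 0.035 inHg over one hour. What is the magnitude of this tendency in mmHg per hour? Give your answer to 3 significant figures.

0.889 mmHg per hour

0.035 inHg / 1 h × 25.4 mmHg/inHg = 0.889 mmHg/h.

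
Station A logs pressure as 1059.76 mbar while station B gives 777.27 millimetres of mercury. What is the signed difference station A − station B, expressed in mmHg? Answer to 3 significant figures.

station A: 1059.76 mb = 794.885 mmHg.
Difference: 794.885 − 777.270 = 17.6 mmHg.

17.6 mmHg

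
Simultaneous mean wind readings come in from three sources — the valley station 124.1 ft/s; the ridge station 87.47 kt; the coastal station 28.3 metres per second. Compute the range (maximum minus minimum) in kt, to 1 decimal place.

the valley station: 124.1 ft/s = 73.527 kt.
the coastal station: 28.3 m/s = 55.011 kt.
Spread: 87.470 − 55.011 = 32.5 kt.

32.5 kt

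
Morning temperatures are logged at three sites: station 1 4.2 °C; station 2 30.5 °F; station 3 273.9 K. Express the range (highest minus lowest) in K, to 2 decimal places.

station 2: 30.5 °F = -0.833 °C.
station 3: 273.9 K = 0.750 °C.
Spread: 4.200 − (-0.833) = 5.033 °C.

5.03 K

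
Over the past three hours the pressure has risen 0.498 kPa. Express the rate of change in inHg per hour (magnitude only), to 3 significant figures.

0.498 kPa / 3 h × 0.2953 inHg/kPa = 0.0490 inHg/h.

0.0490 inHg per hour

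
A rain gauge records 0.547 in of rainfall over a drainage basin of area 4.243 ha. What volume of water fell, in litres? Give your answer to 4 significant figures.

Depth: 0.547 in × 25.4 = 13.8938 mm.
Area: 4.243 ha = 42430 m².
1 mm over 1 m² is 1 L, so volume = 13.8938 × 42430 = 589513.93 L ≈ 589500 L.

589500 litres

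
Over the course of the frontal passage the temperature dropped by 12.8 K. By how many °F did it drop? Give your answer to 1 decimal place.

Converting a difference, only the 9/5 scale factor applies: Δ°F = 12.8 × 1.8 = 23.0 °F.

23.0 °F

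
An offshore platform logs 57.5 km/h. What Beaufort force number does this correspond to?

Beaufort force 7

57.5 km/h = 16.0 m/s, which is Beaufort 7 (near gale, 13.9–17.1 m/s).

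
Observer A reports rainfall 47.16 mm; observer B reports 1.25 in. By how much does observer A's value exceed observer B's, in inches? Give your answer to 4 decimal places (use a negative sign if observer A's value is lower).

observer A: 47.16 mm = 1.856693 in.
Difference: 1.856693 − 1.250000 = 0.6067 in.

0.6067 in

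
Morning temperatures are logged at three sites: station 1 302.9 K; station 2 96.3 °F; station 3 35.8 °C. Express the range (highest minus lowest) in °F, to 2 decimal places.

10.89 °F

station 1: 302.9 K = 29.750 °C.
station 2: 96.3 °F = 35.722 °C.
Spread: 35.800 − 29.750 = 6.050 °C = 10.89 °F.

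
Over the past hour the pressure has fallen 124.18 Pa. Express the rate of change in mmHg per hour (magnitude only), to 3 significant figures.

0.931 mmHg per hour

124.18 Pa / 1 h × 0.00750062 mmHg/Pa = 0.931 mmHg/h.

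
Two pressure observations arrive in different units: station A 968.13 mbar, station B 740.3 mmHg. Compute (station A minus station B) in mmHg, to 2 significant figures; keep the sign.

-14 mmHg

station A: 968.13 mb = 726.16 mmHg.
Difference: 726.16 − 740.30 = -14 mmHg.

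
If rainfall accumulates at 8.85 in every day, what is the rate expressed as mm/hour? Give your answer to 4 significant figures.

8.85 in/day × 25.4 mm/in × 0.0416667 day/hour = 9.366 mm/hour.

9.366 mm/hour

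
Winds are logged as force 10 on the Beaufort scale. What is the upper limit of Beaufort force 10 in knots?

Beaufort 10 (storm) spans 48–55 knots.

55 kt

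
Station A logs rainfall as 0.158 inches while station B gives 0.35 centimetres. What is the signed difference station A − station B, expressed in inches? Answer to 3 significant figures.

station B: 0.35 cm = 0.137795 in.
Difference: 0.158000 − 0.137795 = 0.0202 in.

0.0202 in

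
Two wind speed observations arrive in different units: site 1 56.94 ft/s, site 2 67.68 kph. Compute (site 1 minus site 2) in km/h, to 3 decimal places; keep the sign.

-5.201 km/h

site 1: 56.94 ft/s = 62.47912 km/h.
Difference: 62.47912 − 67.68000 = -5.201 km/h.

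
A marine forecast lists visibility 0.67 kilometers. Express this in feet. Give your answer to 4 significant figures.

1 km = 3280.84 ft, so 0.67 × 3280.84 = 2198 ft.

2198 ft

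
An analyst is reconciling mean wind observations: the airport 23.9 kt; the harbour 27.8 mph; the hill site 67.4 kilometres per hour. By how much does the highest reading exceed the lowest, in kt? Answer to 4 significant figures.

12.49 kt

the harbour: 27.8 mph = 24.1575 kt.
the hill site: 67.4 km/h = 36.3931 kt.
Spread: 36.3931 − 23.9000 = 12.49 kt.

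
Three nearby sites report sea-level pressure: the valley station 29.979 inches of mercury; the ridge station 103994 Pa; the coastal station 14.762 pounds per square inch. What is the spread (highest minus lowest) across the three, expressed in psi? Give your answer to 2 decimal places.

0.36 psi

the valley station: 29.979 inHg = 14.7243 psi.
the ridge station: 103994 Pa = 15.0831 psi.
Spread: 15.0831 − 14.7243 = 0.36 psi.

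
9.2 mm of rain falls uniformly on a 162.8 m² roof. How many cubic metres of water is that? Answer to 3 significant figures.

1.50 cubic metres

1 mm over 1 m² is 1 L, so volume = 9.2 × 162.8 = 1497.76 L = 1.50 m³.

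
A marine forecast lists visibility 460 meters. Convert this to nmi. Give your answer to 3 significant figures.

0.248 nmi

1 m = 0.000539957 nmi, so 460 × 0.000539957 = 0.248 nmi.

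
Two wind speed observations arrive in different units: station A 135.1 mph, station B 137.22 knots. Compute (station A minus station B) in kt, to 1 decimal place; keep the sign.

-19.8 kt

station A: 135.1 mph = 117.399 kt.
Difference: 117.399 − 137.220 = -19.8 kt.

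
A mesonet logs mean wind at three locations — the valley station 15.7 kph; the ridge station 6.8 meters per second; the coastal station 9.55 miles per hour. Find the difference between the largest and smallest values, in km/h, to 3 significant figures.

the ridge station: 6.8 m/s = 24.4800 km/h.
the coastal station: 9.55 mph = 15.3692 km/h.
Spread: 24.4800 − 15.3692 = 9.11 km/h.

9.11 km/h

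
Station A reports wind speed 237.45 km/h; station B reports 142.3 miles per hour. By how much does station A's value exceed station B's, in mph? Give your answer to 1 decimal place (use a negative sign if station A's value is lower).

station A: 237.45 km/h = 147.545 mph.
Difference: 147.545 − 142.300 = 5.2 mph.

5.2 mph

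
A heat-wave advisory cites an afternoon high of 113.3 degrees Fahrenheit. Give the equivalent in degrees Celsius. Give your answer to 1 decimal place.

°C = (°F − 32) × 5/9 = (113.3 − 32) / 1.8 = 45.2 °C.

45.2 °C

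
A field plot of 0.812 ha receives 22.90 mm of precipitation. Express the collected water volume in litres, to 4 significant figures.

Area: 0.812 ha = 8120 m².
1 mm over 1 m² is 1 L, so volume = 22.9 × 8120 = 185948 L ≈ 185900 L.

185900 litres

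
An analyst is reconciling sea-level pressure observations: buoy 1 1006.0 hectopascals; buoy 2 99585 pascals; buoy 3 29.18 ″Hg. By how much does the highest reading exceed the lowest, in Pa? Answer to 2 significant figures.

buoy 1: 1006.0 hPa = 100600.00 Pa.
buoy 3: 29.18 inHg = 98814.83 Pa.
Spread: 100600.00 − 98814.83 = 1800 Pa.

1800 Pa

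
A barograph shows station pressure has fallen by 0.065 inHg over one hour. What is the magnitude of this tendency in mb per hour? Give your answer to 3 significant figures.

2.20 mb per hour

0.065 inHg / 1 h × 33.8639 mb/inHg = 2.20 mb/h.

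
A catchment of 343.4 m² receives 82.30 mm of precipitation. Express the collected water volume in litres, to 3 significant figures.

1 mm over 1 m² is 1 L, so volume = 82.3 × 343.4 = 28261.82 L ≈ 28300 L.

28300 litres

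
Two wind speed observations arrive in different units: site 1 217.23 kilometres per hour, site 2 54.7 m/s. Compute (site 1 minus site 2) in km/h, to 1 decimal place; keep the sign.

20.3 km/h

site 2: 54.7 m/s = 196.920 km/h.
Difference: 217.230 − 196.920 = 20.3 km/h.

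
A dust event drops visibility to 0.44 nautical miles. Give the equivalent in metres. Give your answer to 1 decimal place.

814.9 m

1 nmi = 1852 m, so 0.44 × 1852 = 814.9 m.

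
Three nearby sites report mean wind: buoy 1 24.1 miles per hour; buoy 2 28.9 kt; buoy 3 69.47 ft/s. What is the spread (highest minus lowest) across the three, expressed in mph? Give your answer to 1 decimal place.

23.3 mph

buoy 2: 28.9 kt = 33.258 mph.
buoy 3: 69.47 ft/s = 47.366 mph.
Spread: 47.366 − 24.100 = 23.3 mph.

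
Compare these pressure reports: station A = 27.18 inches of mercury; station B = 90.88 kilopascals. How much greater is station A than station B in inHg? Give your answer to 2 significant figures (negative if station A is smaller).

0.34 inHg

station B: 90.88 kPa = 26.8368 inHg.
Difference: 27.1800 − 26.8368 = 0.34 inHg.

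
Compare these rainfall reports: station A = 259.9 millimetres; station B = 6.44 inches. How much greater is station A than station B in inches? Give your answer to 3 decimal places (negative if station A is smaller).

3.792 in

station A: 259.9 mm = 10.23228 in.
Difference: 10.23228 − 6.44000 = 3.792 in.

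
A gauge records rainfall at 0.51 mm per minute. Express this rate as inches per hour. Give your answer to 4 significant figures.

0.51 mm/minute × 0.0393701 in/mm × 60 minute/hour = 1.205 in/hour.

1.205 in/hour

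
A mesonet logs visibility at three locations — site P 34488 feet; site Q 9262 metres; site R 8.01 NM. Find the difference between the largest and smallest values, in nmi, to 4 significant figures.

site P: 34488 ft = 5.67599 nmi.
site Q: 9262 m = 5.00108 nmi.
Spread: 8.01000 − 5.00108 = 3.009 nmi.

3.009 nmi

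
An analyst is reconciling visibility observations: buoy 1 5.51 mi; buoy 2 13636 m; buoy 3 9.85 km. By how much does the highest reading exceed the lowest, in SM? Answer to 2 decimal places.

buoy 2: 13636 m = 8.4730 SM.
buoy 3: 9.85 km = 6.1205 SM.
Spread: 8.4730 − 5.5100 = 2.96 SM.

2.96 SM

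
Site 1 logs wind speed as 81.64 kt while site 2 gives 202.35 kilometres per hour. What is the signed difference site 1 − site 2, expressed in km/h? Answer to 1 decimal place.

site 1: 81.64 kt = 151.197 km/h.
Difference: 151.197 − 202.350 = -51.2 km/h.

-51.2 km/h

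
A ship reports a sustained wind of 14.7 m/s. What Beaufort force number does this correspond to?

14.7 m/s lies in the Beaufort 7 band (near gale, 13.9–17.1 m/s).

Beaufort force 7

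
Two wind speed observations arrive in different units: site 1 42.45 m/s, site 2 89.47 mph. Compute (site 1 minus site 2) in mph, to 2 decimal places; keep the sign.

site 1: 42.45 m/s = 94.9579 mph.
Difference: 94.9579 − 89.4700 = 5.49 mph.

5.49 mph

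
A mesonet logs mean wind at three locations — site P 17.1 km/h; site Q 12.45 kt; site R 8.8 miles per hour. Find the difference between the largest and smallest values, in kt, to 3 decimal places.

4.803 kt

site P: 17.1 km/h = 9.23326 kt.
site R: 8.8 mph = 7.64699 kt.
Spread: 12.45000 − 7.64699 = 4.803 kt.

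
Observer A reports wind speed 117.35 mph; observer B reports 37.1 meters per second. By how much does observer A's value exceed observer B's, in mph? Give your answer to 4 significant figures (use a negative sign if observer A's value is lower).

observer B: 37.1 m/s = 82.9903 mph.
Difference: 117.3500 − 82.9903 = 34.36 mph.

34.36 mph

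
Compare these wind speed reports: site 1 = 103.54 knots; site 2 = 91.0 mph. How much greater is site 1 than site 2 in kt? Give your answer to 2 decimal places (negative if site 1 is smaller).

24.46 kt

site 2: 91.0 mph = 79.0768 kt.
Difference: 103.5400 − 79.0768 = 24.46 kt.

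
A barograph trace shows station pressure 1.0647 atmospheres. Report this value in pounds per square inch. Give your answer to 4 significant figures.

1 atm = 14.6959 psi, so 1.0647 × 14.6959 = 15.65 psi.

15.65 psi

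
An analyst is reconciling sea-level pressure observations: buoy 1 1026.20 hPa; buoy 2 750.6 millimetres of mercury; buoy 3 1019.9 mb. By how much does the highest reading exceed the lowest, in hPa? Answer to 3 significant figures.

buoy 2: 750.6 mmHg = 1000.718 hPa.
buoy 3: 1019.9 mb = 1019.900 hPa.
Spread: 1026.200 − 1000.718 = 25.5 hPa.

25.5 hPa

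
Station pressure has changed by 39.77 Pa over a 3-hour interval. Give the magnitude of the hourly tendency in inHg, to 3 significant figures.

0.00391 inHg per hour

39.77 Pa / 3 h × 0.0002953 inHg/Pa = 0.00391 inHg/h.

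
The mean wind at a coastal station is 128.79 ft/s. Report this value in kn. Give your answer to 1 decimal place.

1 ft/s = 0.592484 kt, so 128.79 × 0.592484 = 76.3 kt.

76.3 kt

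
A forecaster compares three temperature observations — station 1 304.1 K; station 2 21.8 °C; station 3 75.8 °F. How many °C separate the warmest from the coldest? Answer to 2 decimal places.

9.15 °C

station 1: 304.1 K = 30.950 °C.
station 3: 75.8 °F = 24.333 °C.
Spread: 30.950 − 21.800 = 9.150 °C.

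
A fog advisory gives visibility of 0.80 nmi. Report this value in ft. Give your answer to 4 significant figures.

1 nmi = 6076.12 ft, so 0.80 × 6076.12 = 4861 ft.

4861 ft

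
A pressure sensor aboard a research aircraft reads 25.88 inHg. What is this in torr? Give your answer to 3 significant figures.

1 inHg = 25.4 mmHg, so 25.88 × 25.4 = 657 mmHg.

657 mmHg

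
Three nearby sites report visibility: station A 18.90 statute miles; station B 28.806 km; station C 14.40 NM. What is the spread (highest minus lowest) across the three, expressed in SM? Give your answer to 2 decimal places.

station B: 28.806 km = 17.8992 SM.
station C: 14.40 nmi = 16.5712 SM.
Spread: 18.9000 − 16.5712 = 2.33 SM.

2.33 SM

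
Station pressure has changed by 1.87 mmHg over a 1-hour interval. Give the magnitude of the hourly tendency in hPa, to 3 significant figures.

1.87 mmHg / 1 h × 1.33322 hPa/mmHg = 2.49 hPa/h.

2.49 hPa per hour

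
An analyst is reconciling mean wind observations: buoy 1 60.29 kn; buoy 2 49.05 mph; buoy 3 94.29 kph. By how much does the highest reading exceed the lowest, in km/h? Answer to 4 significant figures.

buoy 1: 60.29 kt = 111.6571 km/h.
buoy 2: 49.05 mph = 78.9383 km/h.
Spread: 111.6571 − 78.9383 = 32.72 km/h.

32.72 km/h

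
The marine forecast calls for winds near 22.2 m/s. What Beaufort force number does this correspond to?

22.2 m/s lies in the Beaufort 9 band (strong gale, 20.8–24.4 m/s).

Beaufort force 9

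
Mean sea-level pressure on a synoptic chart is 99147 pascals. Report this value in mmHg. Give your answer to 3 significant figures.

1 Pa = 0.00750062 mmHg, so 99147 × 0.00750062 = 744 mmHg.

744 mmHg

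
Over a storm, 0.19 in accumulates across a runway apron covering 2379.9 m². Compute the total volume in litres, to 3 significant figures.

11500 litres

Depth: 0.19 in × 25.4 = 4.826 mm.
1 mm over 1 m² is 1 L, so volume = 4.826 × 2379.9 = 11485.397 L ≈ 11500 L.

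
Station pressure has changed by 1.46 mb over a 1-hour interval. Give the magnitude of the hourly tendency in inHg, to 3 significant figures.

0.0431 inHg per hour

1.46 mb / 1 h × 0.02953 inHg/mb = 0.0431 inHg/h.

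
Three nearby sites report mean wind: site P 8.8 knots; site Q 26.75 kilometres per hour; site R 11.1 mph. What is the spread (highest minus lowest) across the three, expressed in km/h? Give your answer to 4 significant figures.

10.45 km/h

site P: 8.8 kt = 16.2976 km/h.
site R: 11.1 mph = 17.8637 km/h.
Spread: 26.7500 − 16.2976 = 10.45 km/h.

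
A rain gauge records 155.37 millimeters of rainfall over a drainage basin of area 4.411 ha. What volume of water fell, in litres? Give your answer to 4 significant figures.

Area: 4.411 ha = 44110 m².
1 mm over 1 m² is 1 L, so volume = 155.37 × 44110 = 6853370.7 L ≈ 6853000 L.

6853000 litres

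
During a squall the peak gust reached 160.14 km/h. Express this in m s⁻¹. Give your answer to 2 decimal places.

1 km/h = 0.277778 m/s, so 160.14 × 0.277778 = 44.48 m/s.

44.48 m/s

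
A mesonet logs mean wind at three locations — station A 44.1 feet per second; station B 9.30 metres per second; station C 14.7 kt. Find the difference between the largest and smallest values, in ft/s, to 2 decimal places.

station B: 9.30 m/s = 30.5118 ft/s.
station C: 14.7 kt = 24.8108 ft/s.
Spread: 44.1000 − 24.8108 = 19.29 ft/s.

19.29 ft/s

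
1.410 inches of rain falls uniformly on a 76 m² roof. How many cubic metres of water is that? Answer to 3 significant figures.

2.72 cubic metres

Depth: 1.410 in × 25.4 = 35.814 mm.
1 mm over 1 m² is 1 L, so volume = 35.814 × 76 = 2721.864 L = 2.72 m³.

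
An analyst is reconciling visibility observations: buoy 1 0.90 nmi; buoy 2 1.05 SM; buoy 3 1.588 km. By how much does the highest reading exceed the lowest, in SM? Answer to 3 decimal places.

buoy 1: 0.90 nmi = 1.03570 SM.
buoy 3: 1.588 km = 0.98674 SM.
Spread: 1.05000 − 0.98674 = 0.063 SM.

0.063 SM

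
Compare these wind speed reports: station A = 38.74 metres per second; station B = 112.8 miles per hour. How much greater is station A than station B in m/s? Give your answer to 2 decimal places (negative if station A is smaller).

-11.69 m/s

station B: 112.8 mph = 50.4261 m/s.
Difference: 38.7400 − 50.4261 = -11.69 m/s.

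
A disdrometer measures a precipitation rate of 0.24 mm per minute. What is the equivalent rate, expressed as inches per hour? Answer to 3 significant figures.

0.567 in/hour

0.24 mm/minute × 0.0393701 in/mm × 60 minute/hour = 0.567 in/hour.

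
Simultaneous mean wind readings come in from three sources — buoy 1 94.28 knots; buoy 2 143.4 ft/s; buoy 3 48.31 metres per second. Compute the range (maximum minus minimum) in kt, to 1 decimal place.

buoy 2: 143.4 ft/s = 84.962 kt.
buoy 3: 48.31 m/s = 93.907 kt.
Spread: 94.280 − 84.962 = 9.3 kt.

9.3 kt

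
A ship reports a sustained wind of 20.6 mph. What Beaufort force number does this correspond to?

Beaufort force 5

20.6 mph = 9.2 m/s, which is Beaufort 5 (fresh breeze, 8.0–10.7 m/s).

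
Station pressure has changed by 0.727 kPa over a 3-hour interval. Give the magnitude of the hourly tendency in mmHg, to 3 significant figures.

1.82 mmHg per hour

0.727 kPa / 3 h × 7.50062 mmHg/kPa = 1.82 mmHg/h.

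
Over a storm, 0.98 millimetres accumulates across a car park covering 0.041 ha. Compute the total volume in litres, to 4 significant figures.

401.8 litres

Area: 0.041 ha = 410 m².
1 mm over 1 m² is 1 L, so volume = 0.98 × 410 = 401.8 L.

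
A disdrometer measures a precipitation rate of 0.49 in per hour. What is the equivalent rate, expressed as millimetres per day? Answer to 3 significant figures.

0.49 in/hour × 25.4 mm/in × 24 hour/day = 299 mm/day.

299 mm/day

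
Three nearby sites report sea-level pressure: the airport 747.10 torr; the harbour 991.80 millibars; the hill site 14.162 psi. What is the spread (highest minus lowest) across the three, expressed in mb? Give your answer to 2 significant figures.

the airport: 747.10 mmHg = 996.05 mb.
the hill site: 14.162 psi = 976.44 mb.
Spread: 996.05 − 976.44 = 20 mb.

20 mb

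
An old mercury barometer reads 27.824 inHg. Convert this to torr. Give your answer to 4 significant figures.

1 inHg = 25.4 mmHg, so 27.824 × 25.4 = 706.7 mmHg.

706.7 mmHg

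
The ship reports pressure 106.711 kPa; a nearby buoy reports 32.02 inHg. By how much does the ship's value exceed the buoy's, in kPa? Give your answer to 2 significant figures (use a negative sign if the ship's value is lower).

the buoy: 32.02 inHg = 108.432 kPa.
Difference: 106.711 − 108.432 = -1.7 kPa.

-1.7 kPa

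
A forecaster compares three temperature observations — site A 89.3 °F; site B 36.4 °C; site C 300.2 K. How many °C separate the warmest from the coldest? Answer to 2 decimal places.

site A: 89.3 °F = 31.833 °C.
site C: 300.2 K = 27.050 °C.
Spread: 36.400 − 27.050 = 9.350 °C.

9.35 °C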